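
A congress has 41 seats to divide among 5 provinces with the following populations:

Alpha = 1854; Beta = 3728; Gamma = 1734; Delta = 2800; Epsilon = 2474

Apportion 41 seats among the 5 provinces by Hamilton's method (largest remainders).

Alpha=6, Beta=12, Gamma=6, Delta=9, Epsilon=8

Total 12590; standard divisor 12590/41 ≈ 307.073.
Standard quotas: Alpha 6.038, Beta 12.140, Gamma 5.647, Delta 9.118, Epsilon 8.057.
Lower quotas: Alpha 6, Beta 12, Gamma 5, Delta 9, Epsilon 8 (sum 40, leaving 1 seat).
Remainders in descending order: Gamma 0.647, Beta 0.140, Delta 0.118, Epsilon 0.057, Alpha 0.038.
Largest remainder: Gamma receives the extra seat.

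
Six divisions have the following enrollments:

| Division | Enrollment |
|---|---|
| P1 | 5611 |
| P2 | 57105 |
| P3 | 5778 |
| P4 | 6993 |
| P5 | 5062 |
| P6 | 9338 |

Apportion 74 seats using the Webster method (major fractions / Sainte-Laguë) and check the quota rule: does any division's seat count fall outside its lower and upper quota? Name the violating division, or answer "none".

P2

Standard quotas: P1 4.619, P2 47.012, P3 4.757, P4 5.757, P5 4.167, P6 7.688.
Webster allocation: P1 5, P2 46, P3 5, P4 6, P5 4, P6 8.
P2 has quota 47.012 (lower 47, upper 48) but receives 46 — outside the quota interval.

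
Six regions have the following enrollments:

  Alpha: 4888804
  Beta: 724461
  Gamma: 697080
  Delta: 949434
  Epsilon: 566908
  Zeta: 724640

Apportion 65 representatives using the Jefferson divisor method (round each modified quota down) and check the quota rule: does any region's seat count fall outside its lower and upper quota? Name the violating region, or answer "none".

Alpha

Standard quotas: Alpha 37.161, Beta 5.507, Gamma 5.299, Delta 7.217, Epsilon 4.309, Zeta 5.508.
Jefferson allocation: Alpha 39, Beta 5, Gamma 5, Delta 7, Epsilon 4, Zeta 5.
Alpha has quota 37.161 (lower 37, upper 38) but receives 39 — outside the quota interval.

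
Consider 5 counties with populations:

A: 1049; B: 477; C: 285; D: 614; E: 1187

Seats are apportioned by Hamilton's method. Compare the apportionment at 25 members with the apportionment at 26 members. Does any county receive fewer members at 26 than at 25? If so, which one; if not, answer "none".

At 25 seats: A 7, B 4, C 2, D 4, E 8.
At 26 seats: A 8, B 3, C 2, D 4, E 9.
B drops from 4 to 3.

B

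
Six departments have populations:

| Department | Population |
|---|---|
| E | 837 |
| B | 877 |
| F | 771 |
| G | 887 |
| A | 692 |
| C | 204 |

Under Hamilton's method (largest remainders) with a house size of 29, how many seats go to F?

The standard divisor is 4268/29 ≈ 147.172.
Standard quotas: E 5.687, B 5.959, F 5.239, G 6.027, A 4.702, C 1.386.
Lower quotas: E 5, B 5, F 5, G 6, A 4, C 1 (sum 26, leaving 3 seats).
Remainders in descending order: B 0.959, A 0.702, E 0.687, C 0.386, F 0.239, G 0.027.
Largest remainders: B, A, E receive the extra seats.
F receives 5.

5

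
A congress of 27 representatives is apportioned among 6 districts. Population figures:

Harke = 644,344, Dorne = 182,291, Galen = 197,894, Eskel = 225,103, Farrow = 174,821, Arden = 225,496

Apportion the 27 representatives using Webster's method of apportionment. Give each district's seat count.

Standard divisor 1649949/27 ≈ 61109.222; standard quotas: Harke 10.544, Dorne 2.983, Galen 3.238, Eskel 3.684, Farrow 2.861, Arden 3.690.
Rounding to the nearest integer gives 11, 3, 3, 4, 3, 4 = 28 seats, so the divisor must be adjusted.
With modified divisor 62800: modified quotas Harke 10.260, Dorne 2.903, Galen 3.151, Eskel 3.584, Farrow 2.784, Arden 3.591.
Rounding to the nearest integer: Harke 10, Dorne 3, Galen 3, Eskel 4, Farrow 3, Arden 4 (total 27).

Harke 10, Dorne 3, Galen 3, Eskel 4, Farrow 3, Arden 4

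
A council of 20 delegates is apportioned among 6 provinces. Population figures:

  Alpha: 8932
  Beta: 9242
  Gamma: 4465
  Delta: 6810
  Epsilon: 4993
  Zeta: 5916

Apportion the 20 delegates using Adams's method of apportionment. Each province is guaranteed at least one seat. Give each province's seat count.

Alpha 4, Beta 5, Gamma 2, Delta 3, Epsilon 3, Zeta 3

Standard divisor 40358/20 ≈ 2017.9; standard quotas: Alpha 4.426, Beta 4.580, Gamma 2.213, Delta 3.375, Epsilon 2.474, Zeta 2.932.
Rounding up gives 5, 5, 3, 4, 3, 3 = 23 seats, so the divisor must be adjusted.
With modified divisor 2290: modified quotas Alpha 3.900, Beta 4.036, Gamma 1.950, Delta 2.974, Epsilon 2.180, Zeta 2.583.
Rounding up: Alpha 4, Beta 5, Gamma 2, Delta 3, Epsilon 3, Zeta 3 (total 20).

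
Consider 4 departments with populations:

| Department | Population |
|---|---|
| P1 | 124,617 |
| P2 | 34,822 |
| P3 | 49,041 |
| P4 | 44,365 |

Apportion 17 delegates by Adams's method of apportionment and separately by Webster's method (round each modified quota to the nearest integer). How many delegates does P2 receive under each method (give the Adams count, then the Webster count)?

Adams: P1 8, P2 3, P3 3, P4 3.
Webster: P1 9, P2 2, P3 3, P4 3.
P2 gets 3 under Adams and 2 under Webster.

3 and 2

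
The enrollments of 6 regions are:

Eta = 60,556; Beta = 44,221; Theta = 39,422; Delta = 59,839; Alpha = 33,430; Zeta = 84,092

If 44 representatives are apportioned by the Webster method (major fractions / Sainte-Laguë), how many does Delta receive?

8

Standard divisor 321560/44 ≈ 7308.182; standard quotas: Eta 8.286, Beta 6.051, Theta 5.394, Delta 8.188, Alpha 4.574, Zeta 11.507.
Rounding to the nearest integer gives Eta 8, Beta 6, Theta 5, Delta 8, Alpha 5, Zeta 12 — total 44, matching the house size, so no adjustment is needed.
Delta receives 8.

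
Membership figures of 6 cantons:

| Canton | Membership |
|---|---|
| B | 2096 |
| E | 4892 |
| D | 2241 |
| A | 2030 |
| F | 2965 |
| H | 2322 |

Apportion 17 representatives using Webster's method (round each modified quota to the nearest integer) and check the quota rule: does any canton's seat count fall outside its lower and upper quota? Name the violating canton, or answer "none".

none

Standard quotas: B 2.154, E 5.026, D 2.302, A 2.086, F 3.046, H 2.386.
Webster allocation: B 2, E 5, D 2, A 2, F 3, H 3.
Every allocation lies between the lower and upper quota.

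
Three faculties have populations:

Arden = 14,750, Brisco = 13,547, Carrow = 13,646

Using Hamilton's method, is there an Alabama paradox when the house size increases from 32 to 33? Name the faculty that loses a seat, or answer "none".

none

At 32 seats: Arden 11, Brisco 10, Carrow 11.
At 33 seats: Arden 11, Brisco 11, Carrow 11.
No faculty's allocation decreased.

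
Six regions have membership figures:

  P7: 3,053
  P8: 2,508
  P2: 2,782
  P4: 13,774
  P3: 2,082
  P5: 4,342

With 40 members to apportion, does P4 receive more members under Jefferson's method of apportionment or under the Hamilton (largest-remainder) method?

Jefferson

Jefferson: P7 4, P8 3, P2 4, P4 20, P3 3, P5 6.
Hamilton: P7 4, P8 4, P2 4, P4 19, P3 3, P5 6.
P4 gets 20 under Jefferson and 19 under Hamilton.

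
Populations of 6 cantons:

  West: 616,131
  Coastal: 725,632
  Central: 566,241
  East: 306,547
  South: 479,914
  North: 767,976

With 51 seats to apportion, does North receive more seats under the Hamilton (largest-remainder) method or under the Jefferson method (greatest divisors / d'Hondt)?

Jefferson

Hamilton: West 9, Coastal 11, Central 8, East 5, South 7, North 11.
Jefferson: West 9, Coastal 11, Central 8, East 4, South 7, North 12.
North gets 11 under Hamilton and 12 under Jefferson.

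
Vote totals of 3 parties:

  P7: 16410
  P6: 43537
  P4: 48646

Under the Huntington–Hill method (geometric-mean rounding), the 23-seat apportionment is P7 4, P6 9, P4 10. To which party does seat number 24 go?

Priority for the next seat is population ÷ (√(s·(s+1))).
Priorities: P7 3669.388, P6 4589.203, P4 4638.214.
Highest priority: P4.

P4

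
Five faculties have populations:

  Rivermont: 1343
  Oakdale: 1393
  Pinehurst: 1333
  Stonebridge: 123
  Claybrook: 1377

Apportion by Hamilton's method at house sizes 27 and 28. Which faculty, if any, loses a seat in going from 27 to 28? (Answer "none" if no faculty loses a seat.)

At 27 seats: Rivermont 6, Oakdale 7, Pinehurst 6, Stonebridge 1, Claybrook 7.
At 28 seats: Rivermont 7, Oakdale 7, Pinehurst 7, Stonebridge 0, Claybrook 7.
Stonebridge drops from 1 to 0.

Stonebridge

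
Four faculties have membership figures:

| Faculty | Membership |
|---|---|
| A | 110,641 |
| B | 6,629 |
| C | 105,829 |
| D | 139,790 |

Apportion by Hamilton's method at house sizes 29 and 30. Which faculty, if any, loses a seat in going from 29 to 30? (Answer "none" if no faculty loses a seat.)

At 29 seats: A 9, B 1, C 8, D 11.
At 30 seats: A 9, B 0, C 9, D 12.
B drops from 1 to 0.

B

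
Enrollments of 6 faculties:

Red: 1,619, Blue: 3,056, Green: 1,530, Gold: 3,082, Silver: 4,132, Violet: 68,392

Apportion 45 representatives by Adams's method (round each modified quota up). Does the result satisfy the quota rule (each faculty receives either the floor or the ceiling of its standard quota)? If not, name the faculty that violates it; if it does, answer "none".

Standard quotas: Red 0.891, Blue 1.681, Green 0.842, Gold 1.695, Silver 2.273, Violet 37.619.
Adams allocation: Red 1, Blue 2, Green 1, Gold 2, Silver 3, Violet 36.
Violet has quota 37.619 (lower 37, upper 38) but receives 36 — outside the quota interval.

Violet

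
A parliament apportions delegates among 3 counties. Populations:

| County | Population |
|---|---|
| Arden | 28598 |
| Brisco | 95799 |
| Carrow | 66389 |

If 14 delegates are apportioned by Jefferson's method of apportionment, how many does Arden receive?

Standard divisor 190786/14 ≈ 13627.571; standard quotas: Arden 2.099, Brisco 7.030, Carrow 4.872.
Rounding down gives 2, 7, 4 = 13 seats, so the divisor must be adjusted.
With modified divisor 12600: modified quotas Arden 2.270, Brisco 7.603, Carrow 5.269.
Rounding down: Arden 2, Brisco 7, Carrow 5 (total 14).
Arden receives 2.

2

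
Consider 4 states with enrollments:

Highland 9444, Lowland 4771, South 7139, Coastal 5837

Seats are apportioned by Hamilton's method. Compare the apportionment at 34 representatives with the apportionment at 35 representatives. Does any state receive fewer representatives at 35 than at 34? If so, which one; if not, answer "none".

none

At 34 seats: Highland 12, Lowland 6, South 9, Coastal 7.
At 35 seats: Highland 12, Lowland 6, South 9, Coastal 8.
No state's allocation decreased.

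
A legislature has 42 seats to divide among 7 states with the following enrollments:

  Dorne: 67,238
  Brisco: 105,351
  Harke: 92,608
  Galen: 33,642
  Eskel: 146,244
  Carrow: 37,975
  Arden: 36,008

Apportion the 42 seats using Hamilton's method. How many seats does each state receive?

Standard divisor: 519066 ÷ 42 ≈ 12358.714.
Standard quotas: Dorne 5.4405, Brisco 8.5244, Harke 7.4933, Galen 2.7221, Eskel 11.8333, Carrow 3.0727, Arden 2.9136.
Lower quotas: Dorne 5, Brisco 8, Harke 7, Galen 2, Eskel 11, Carrow 3, Arden 2 (sum 38, leaving 4 seats).
Remainders in descending order: Arden 0.9136, Eskel 0.8333, Galen 0.7221, Brisco 0.5244, Harke 0.4933, Dorne 0.4405, Carrow 0.0727.
The surplus seats go to Arden, Eskel, Galen, Brisco.

Dorne=5; Brisco=9; Harke=7; Galen=3; Eskel=12; Carrow=3; Arden=3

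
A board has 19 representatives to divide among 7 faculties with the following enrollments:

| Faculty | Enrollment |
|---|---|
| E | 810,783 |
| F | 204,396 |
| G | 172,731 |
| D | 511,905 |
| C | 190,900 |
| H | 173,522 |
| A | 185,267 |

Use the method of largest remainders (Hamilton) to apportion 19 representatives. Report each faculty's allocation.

E=7, F=2, G=1, D=4, C=2, H=1, A=2

Total 2249504; standard divisor 2249504/19 ≈ 118394.947.
Standard quotas: E 6.8481, F 1.7264, G 1.4589, D 4.3237, C 1.6124, H 1.4656, A 1.5648.
Lower quotas: E 6, F 1, G 1, D 4, C 1, H 1, A 1 (sum 15, leaving 4 seats).
Remainders in descending order: E 0.8481, F 0.7264, C 0.6124, A 0.5648, H 0.4656, G 0.4589, D 0.3237.
The surplus seats go to E, F, C, A.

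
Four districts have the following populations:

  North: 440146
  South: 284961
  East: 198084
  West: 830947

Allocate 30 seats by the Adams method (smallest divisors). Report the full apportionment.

Standard divisor 1754138/30 ≈ 58471.267; standard quotas: North 7.528, South 4.874, East 3.388, West 14.211.
Rounding up gives 8, 5, 4, 15 = 32 seats, so the divisor must be adjusted.
With modified divisor 63400: modified quotas North 6.942, South 4.495, East 3.124, West 13.106.
Rounding up: North 7, South 5, East 4, West 14 (total 30).

North 7, South 5, East 4, West 14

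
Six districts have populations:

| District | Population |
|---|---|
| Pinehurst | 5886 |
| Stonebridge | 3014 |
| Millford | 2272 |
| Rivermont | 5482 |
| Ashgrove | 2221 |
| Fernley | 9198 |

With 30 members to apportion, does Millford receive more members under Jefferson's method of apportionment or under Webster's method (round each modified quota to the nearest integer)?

Webster

Jefferson: Pinehurst 7, Stonebridge 3, Millford 2, Rivermont 6, Ashgrove 2, Fernley 10.
Webster: Pinehurst 6, Stonebridge 3, Millford 3, Rivermont 6, Ashgrove 2, Fernley 10.
Millford gets 2 under Jefferson and 3 under Webster.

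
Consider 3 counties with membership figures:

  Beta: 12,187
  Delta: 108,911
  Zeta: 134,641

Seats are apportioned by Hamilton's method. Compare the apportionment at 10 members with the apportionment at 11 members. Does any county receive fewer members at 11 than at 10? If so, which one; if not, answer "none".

Beta

At 10 seats: Beta 1, Delta 4, Zeta 5.
At 11 seats: Beta 0, Delta 5, Zeta 6.
Beta drops from 1 to 0.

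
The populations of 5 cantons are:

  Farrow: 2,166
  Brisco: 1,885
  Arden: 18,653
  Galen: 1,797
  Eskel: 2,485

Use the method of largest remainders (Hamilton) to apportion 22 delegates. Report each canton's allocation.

Standard divisor: 26986 ÷ 22 ≈ 1226.636.
Standard quotas: Farrow 1.7658, Brisco 1.5367, Arden 15.2066, Galen 1.4650, Eskel 2.0259.
Lower quotas: Farrow 1, Brisco 1, Arden 15, Galen 1, Eskel 2 (sum 20, leaving 2 seats).
Remainders in descending order: Farrow 0.7658, Brisco 0.5367, Galen 0.4650, Arden 0.2066, Eskel 0.0259.
Largest remainders: Farrow, Brisco receive the extra seats.

Farrow: 2, Brisco: 2, Arden: 15, Galen: 1, Eskel: 2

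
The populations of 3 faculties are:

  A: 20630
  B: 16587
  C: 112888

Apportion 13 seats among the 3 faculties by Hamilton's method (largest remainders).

Total 150105; standard divisor 150105/13 ≈ 11546.538.
Standard quotas: A 1.7867, B 1.4365, C 9.7768.
Lower quotas: A 1, B 1, C 9 (sum 11, leaving 2 seats).
Remainders in descending order: A 0.7867, C 0.7768, B 0.4365.
Largest remainders: A, C receive the extra seats.

A=2, B=1, C=10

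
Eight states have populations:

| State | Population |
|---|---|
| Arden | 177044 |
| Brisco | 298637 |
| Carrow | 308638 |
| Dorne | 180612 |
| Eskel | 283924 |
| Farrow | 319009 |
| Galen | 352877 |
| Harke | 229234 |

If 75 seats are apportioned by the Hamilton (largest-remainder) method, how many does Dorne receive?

6

Standard divisor: 2149975 ÷ 75 ≈ 28666.333.
Standard quotas: Arden 6.1760, Brisco 10.4177, Carrow 10.7666, Dorne 6.3005, Eskel 9.9044, Farrow 11.1284, Galen 12.3098, Harke 7.9966.
Lower quotas: Arden 6, Brisco 10, Carrow 10, Dorne 6, Eskel 9, Farrow 11, Galen 12, Harke 7 (sum 71, leaving 4 seats).
Remainders in descending order: Harke 0.9966, Eskel 0.9044, Carrow 0.7666, Brisco 0.4177, Galen 0.3098, Dorne 0.3005, Arden 0.1760, Farrow 0.1284.
Largest remainders: Harke, Eskel, Carrow, Brisco receive the extra seats.
Dorne receives 6.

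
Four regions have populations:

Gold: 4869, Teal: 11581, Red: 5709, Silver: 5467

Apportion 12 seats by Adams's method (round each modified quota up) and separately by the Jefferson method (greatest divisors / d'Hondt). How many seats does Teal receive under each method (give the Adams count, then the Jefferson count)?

5 and 6

Adams: Gold 2, Teal 5, Red 3, Silver 2.
Jefferson: Gold 2, Teal 6, Red 2, Silver 2.
Teal gets 5 under Adams and 6 under Jefferson.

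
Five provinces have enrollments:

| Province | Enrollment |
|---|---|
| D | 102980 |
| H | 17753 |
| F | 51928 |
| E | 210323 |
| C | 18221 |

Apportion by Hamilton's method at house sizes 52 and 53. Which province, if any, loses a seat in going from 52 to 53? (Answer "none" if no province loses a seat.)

C

At 52 seats: D 13, H 2, F 7, E 27, C 3.
At 53 seats: D 14, H 2, F 7, E 28, C 2.
C drops from 3 to 2.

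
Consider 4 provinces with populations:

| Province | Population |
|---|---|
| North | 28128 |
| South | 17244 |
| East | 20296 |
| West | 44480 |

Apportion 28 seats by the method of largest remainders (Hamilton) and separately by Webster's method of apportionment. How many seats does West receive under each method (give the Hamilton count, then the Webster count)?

Hamilton: North 7, South 5, East 5, West 11.
Webster: North 7, South 4, East 5, West 12.
West gets 11 under Hamilton and 12 under Webster.

11 and 12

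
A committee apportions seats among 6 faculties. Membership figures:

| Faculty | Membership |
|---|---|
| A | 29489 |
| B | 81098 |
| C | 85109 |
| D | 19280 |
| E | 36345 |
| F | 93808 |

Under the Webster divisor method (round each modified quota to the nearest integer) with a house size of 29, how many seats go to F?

8

Standard divisor 345129/29 ≈ 11901; standard quotas: A 2.478, B 6.814, C 7.151, D 1.620, E 3.054, F 7.882.
Rounding to the nearest integer gives A 2, B 7, C 7, D 2, E 3, F 8 — total 29, matching the house size, so no adjustment is needed.
F receives 8.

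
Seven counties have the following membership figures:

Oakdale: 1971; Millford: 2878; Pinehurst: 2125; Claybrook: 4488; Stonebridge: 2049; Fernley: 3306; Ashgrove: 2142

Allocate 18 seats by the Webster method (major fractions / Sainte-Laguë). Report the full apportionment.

Standard divisor 18959/18 ≈ 1053.278; standard quotas: Oakdale 1.871, Millford 2.732, Pinehurst 2.018, Claybrook 4.261, Stonebridge 1.945, Fernley 3.139, Ashgrove 2.034.
Rounding to the nearest integer gives Oakdale 2, Millford 3, Pinehurst 2, Claybrook 4, Stonebridge 2, Fernley 3, Ashgrove 2 — total 18, matching the house size, so no adjustment is needed.

Oakdale=2, Millford=3, Pinehurst=2, Claybrook=4, Stonebridge=2, Fernley=3, Ashgrove=2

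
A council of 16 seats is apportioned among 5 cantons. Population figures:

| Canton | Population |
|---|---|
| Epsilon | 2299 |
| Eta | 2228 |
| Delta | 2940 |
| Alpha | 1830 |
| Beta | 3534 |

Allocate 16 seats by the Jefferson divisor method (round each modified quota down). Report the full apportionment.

Standard divisor 12831/16 ≈ 801.938; standard quotas: Epsilon 2.867, Eta 2.778, Delta 3.666, Alpha 2.282, Beta 4.407.
Rounding down gives 2, 2, 3, 2, 4 = 13 seats, so the divisor must be adjusted.
With modified divisor 720: modified quotas Epsilon 3.193, Eta 3.094, Delta 4.083, Alpha 2.542, Beta 4.908.
Rounding down: Epsilon 3, Eta 3, Delta 4, Alpha 2, Beta 4 (total 16).

Epsilon=3, Eta=3, Delta=4, Alpha=2, Beta=4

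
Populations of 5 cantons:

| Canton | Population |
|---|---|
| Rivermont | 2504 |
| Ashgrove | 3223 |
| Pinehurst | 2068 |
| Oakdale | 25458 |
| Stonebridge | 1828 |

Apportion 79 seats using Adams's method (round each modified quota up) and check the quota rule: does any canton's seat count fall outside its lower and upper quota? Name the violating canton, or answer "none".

Standard quotas: Rivermont 5.639, Ashgrove 7.258, Pinehurst 4.657, Oakdale 57.330, Stonebridge 4.117.
Adams allocation: Rivermont 6, Ashgrove 8, Pinehurst 5, Oakdale 56, Stonebridge 4.
Oakdale has quota 57.330 (lower 57, upper 58) but receives 56 — outside the quota interval.

Oakdale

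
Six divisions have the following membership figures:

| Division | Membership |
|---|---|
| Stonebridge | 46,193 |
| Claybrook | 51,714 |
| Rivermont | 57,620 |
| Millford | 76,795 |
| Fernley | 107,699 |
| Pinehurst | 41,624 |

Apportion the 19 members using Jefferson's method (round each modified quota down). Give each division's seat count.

Standard divisor 381645/19 ≈ 20086.579; standard quotas: Stonebridge 2.300, Claybrook 2.575, Rivermont 2.869, Millford 3.823, Fernley 5.362, Pinehurst 2.072.
Rounding down gives 2, 2, 2, 3, 5, 2 = 16 seats, so the divisor must be adjusted.
With modified divisor 17600: modified quotas Stonebridge 2.625, Claybrook 2.938, Rivermont 3.274, Millford 4.363, Fernley 6.119, Pinehurst 2.365.
Rounding down: Stonebridge 2, Claybrook 2, Rivermont 3, Millford 4, Fernley 6, Pinehurst 2 (total 19).

Stonebridge 2, Claybrook 2, Rivermont 3, Millford 4, Fernley 6, Pinehurst 2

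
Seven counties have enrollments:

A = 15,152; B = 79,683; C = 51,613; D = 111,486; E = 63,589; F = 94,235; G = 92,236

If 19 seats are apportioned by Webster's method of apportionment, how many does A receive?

Standard divisor 507994/19 ≈ 26736.526; standard quotas: A 0.567, B 2.980, C 1.930, D 4.170, E 2.378, F 3.525, G 3.450.
Rounding to the nearest integer gives A 1, B 3, C 2, D 4, E 2, F 4, G 3 — total 19, matching the house size, so no adjustment is needed.
A receives 1.

1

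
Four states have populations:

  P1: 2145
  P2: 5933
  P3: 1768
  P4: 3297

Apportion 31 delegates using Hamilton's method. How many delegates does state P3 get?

The standard divisor is 13143/31 ≈ 423.968.
Standard quotas: P1 5.0593, P2 13.9940, P3 4.1701, P4 7.7765.
Lower quotas: P1 5, P2 13, P3 4, P4 7 (sum 29, leaving 2 seats).
Remainders in descending order: P2 0.9940, P4 0.7765, P3 0.1701, P1 0.0593.
The surplus seats go to P2, P4.
P3 receives 4.

4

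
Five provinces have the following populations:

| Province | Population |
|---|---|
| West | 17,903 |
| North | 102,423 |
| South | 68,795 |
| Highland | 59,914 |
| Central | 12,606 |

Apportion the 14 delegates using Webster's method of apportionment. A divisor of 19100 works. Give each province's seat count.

With modified divisor 19100: modified quotas West 0.937, North 5.362, South 3.602, Highland 3.137, Central 0.660.
Rounding to the nearest integer: West 1, North 5, South 4, Highland 3, Central 1 (total 14).

West 1; North 5; South 4; Highland 3; Central 1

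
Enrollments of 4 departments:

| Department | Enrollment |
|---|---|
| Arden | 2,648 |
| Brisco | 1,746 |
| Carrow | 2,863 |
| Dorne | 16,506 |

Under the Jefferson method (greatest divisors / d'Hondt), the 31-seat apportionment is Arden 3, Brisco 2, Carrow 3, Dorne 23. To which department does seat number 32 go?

Carrow

Priority for the next seat is population ÷ (current seats + 1).
Priorities: Arden 662.000, Brisco 582.000, Carrow 715.750, Dorne 687.750.
Highest priority: Carrow.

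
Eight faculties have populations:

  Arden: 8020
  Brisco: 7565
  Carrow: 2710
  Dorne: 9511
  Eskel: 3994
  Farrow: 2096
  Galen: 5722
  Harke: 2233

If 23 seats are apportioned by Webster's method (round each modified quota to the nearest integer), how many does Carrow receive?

Standard divisor 41851/23 ≈ 1819.609; standard quotas: Arden 4.408, Brisco 4.157, Carrow 1.489, Dorne 5.227, Eskel 2.195, Farrow 1.152, Galen 3.145, Harke 1.227.
Rounding to the nearest integer gives 4, 4, 1, 5, 2, 1, 3, 1 = 21 seats, so the divisor must be adjusted.
With modified divisor 1760: modified quotas Arden 4.557, Brisco 4.298, Carrow 1.540, Dorne 5.404, Eskel 2.269, Farrow 1.191, Galen 3.251, Harke 1.269.
Rounding to the nearest integer: Arden 5, Brisco 4, Carrow 2, Dorne 5, Eskel 2, Farrow 1, Galen 3, Harke 1 (total 23).
Carrow receives 2.

2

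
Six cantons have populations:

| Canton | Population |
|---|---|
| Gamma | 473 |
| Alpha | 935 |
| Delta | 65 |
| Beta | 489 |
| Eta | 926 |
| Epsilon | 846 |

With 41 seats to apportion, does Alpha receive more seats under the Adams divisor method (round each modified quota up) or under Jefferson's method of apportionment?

Jefferson

Adams: Gamma 5, Alpha 10, Delta 1, Beta 6, Eta 10, Epsilon 9.
Jefferson: Gamma 5, Alpha 11, Delta 0, Beta 5, Eta 10, Epsilon 10.
Alpha gets 10 under Adams and 11 under Jefferson.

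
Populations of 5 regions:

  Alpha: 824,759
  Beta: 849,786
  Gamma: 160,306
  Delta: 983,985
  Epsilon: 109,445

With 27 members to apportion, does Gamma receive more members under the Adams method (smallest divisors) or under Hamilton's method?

Adams

Adams: Alpha 7, Beta 8, Gamma 2, Delta 9, Epsilon 1.
Hamilton: Alpha 8, Beta 8, Gamma 1, Delta 9, Epsilon 1.
Gamma gets 2 under Adams and 1 under Hamilton.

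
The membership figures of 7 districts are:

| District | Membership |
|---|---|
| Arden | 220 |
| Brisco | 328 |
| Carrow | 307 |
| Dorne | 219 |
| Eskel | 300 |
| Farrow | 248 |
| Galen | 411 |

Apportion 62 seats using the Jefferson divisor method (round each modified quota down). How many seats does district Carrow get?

9

Standard divisor 2033/62 ≈ 32.79; standard quotas: Arden 6.709, Brisco 10.003, Carrow 9.363, Dorne 6.679, Eskel 9.149, Farrow 7.563, Galen 12.534.
Rounding down gives 6, 10, 9, 6, 9, 7, 12 = 59 seats, so the divisor must be adjusted.
With modified divisor 31.1: modified quotas Arden 7.074, Brisco 10.547, Carrow 9.871, Dorne 7.042, Eskel 9.646, Farrow 7.974, Galen 13.215.
Rounding down: Arden 7, Brisco 10, Carrow 9, Dorne 7, Eskel 9, Farrow 7, Galen 13 (total 62).
Carrow receives 9.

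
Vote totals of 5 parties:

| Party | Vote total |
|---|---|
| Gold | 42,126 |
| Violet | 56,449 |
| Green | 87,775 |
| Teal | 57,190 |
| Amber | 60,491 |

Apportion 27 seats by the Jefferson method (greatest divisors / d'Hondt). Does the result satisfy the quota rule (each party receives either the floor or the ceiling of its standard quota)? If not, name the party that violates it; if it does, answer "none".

Standard quotas: Gold 3.741, Violet 5.013, Green 7.795, Teal 5.079, Amber 5.372.
Jefferson allocation: Gold 4, Violet 5, Green 8, Teal 5, Amber 5.
Every allocation lies between the lower and upper quota.

none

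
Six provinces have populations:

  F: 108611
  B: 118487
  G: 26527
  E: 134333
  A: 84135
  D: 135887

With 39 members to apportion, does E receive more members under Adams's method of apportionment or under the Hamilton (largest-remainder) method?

Hamilton

Adams: F 7, B 8, G 2, E 8, A 5, D 9.
Hamilton: F 7, B 7, G 2, E 9, A 5, D 9.
E gets 8 under Adams and 9 under Hamilton.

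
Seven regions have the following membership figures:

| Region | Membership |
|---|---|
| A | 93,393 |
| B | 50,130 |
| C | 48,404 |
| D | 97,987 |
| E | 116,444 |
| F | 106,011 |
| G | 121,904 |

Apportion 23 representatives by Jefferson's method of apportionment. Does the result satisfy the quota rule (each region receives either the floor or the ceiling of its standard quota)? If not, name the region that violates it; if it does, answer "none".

none

Standard quotas: A 3.387, B 1.818, C 1.755, D 3.553, E 4.222, F 3.844, G 4.420.
Jefferson allocation: A 3, B 2, C 1, D 4, E 4, F 4, G 5.
Every allocation lies between the lower and upper quota.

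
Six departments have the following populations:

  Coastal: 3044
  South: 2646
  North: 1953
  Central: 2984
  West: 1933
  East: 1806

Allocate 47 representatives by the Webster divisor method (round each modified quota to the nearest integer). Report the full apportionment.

Standard divisor 14366/47 ≈ 305.66; standard quotas: Coastal 9.959, South 8.657, North 6.389, Central 9.762, West 6.324, East 5.909.
Rounding to the nearest integer gives Coastal 10, South 9, North 6, Central 10, West 6, East 6 — total 47, matching the house size, so no adjustment is needed.

Coastal 10, South 9, North 6, Central 10, West 6, East 6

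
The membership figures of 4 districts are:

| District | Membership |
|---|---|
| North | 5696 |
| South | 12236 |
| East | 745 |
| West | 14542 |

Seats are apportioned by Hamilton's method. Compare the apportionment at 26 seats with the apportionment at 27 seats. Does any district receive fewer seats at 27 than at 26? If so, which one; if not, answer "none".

East

At 26 seats: North 4, South 10, East 1, West 11.
At 27 seats: North 5, South 10, East 0, West 12.
East drops from 1 to 0.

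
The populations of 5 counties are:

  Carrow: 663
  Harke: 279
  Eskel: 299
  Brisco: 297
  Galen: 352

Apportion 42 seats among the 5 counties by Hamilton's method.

Carrow: 15, Harke: 6, Eskel: 7, Brisco: 6, Galen: 8

The standard divisor is 1890/42 = 45.
Standard quotas: Carrow 14.733, Harke 6.200, Eskel 6.644, Brisco 6.600, Galen 7.822.
Lower quotas: Carrow 14, Harke 6, Eskel 6, Brisco 6, Galen 7 (sum 39, leaving 3 seats).
Remainders in descending order: Galen 0.822, Carrow 0.733, Eskel 0.644, Brisco 0.600, Harke 0.200.
Largest remainders: Galen, Carrow, Eskel receive the extra seats.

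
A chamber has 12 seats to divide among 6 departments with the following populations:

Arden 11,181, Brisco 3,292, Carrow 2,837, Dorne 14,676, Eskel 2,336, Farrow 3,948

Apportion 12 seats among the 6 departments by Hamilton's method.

The standard divisor is 38270/12 ≈ 3189.167.
Standard quotas: Arden 3.5059, Brisco 1.0322, Carrow 0.8896, Dorne 4.6018, Eskel 0.7325, Farrow 1.2379.
Lower quotas: Arden 3, Brisco 1, Carrow 0, Dorne 4, Eskel 0, Farrow 1 (sum 9, leaving 3 seats).
Remainders in descending order: Carrow 0.8896, Eskel 0.7325, Dorne 0.6018, Arden 0.5059, Farrow 0.2379, Brisco 0.0322.
Largest remainders: Carrow, Eskel, Dorne receive the extra seats.

Arden: 3, Brisco: 1, Carrow: 1, Dorne: 5, Eskel: 1, Farrow: 1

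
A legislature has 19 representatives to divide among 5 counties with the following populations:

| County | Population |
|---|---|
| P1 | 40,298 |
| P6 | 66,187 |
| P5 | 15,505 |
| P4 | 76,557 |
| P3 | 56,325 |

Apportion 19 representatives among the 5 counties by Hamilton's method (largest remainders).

Standard divisor: 254872 ÷ 19 ≈ 13414.316.
Standard quotas: P1 3.0041, P6 4.9341, P5 1.1559, P4 5.7071, P3 4.1989.
Lower quotas: P1 3, P6 4, P5 1, P4 5, P3 4 (sum 17, leaving 2 seats).
Remainders in descending order: P6 0.9341, P4 0.7071, P3 0.1989, P5 0.1559, P1 0.0041.
The surplus seats go to P6, P4.

P1 3; P6 5; P5 1; P4 6; P3 4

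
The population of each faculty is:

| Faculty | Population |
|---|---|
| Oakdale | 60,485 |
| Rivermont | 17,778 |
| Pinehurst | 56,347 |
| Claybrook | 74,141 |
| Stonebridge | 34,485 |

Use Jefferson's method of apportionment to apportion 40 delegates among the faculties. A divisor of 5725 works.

With modified divisor 5725: modified quotas Oakdale 10.565, Rivermont 3.105, Pinehurst 9.842, Claybrook 12.950, Stonebridge 6.024.
Rounding down: Oakdale 10, Rivermont 3, Pinehurst 9, Claybrook 12, Stonebridge 6 (total 40).

Oakdale 10; Rivermont 3; Pinehurst 9; Claybrook 12; Stonebridge 6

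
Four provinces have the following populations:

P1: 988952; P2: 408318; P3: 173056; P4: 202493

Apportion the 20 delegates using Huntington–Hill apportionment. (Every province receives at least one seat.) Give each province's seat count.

P1 11; P2 5; P3 2; P4 2

With divisor 88690: modified quotas P1 11.151, P2 4.604, P3 1.951, P4 2.283.
Geometric-mean thresholds: P1 √(11·12)=11.489, P2 √(4·5)=4.472, P3 √(1·2)=1.414, P4 √(2·3)=2.449.
Each quota rounded against its threshold gives P1 11, P2 5, P3 2, P4 2 (total 20).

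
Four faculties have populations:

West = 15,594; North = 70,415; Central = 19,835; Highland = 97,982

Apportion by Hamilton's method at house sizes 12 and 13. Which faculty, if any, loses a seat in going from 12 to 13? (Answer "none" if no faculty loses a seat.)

At 12 seats: West 1, North 4, Central 1, Highland 6.
At 13 seats: West 1, North 5, Central 1, Highland 6.
No faculty's allocation decreased.

none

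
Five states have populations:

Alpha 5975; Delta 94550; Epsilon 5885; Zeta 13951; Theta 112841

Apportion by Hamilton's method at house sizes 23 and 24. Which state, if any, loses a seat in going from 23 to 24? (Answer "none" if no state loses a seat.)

At 23 seats: Alpha 1, Delta 9, Epsilon 1, Zeta 1, Theta 11.
At 24 seats: Alpha 1, Delta 10, Epsilon 0, Zeta 1, Theta 12.
Epsilon drops from 1 to 0.

Epsilon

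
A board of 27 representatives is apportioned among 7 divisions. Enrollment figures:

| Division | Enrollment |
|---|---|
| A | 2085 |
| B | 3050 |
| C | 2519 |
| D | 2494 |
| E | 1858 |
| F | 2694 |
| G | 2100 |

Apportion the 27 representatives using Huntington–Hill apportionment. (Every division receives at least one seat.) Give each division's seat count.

A 3; B 5; C 4; D 4; E 3; F 4; G 4

With divisor 604: modified quotas A 3.452, B 5.050, C 4.171, D 4.129, E 3.076, F 4.460, G 3.477.
Geometric-mean thresholds: A √(3·4)=3.464, B √(5·6)=5.477, C √(4·5)=4.472, D √(4·5)=4.472, E √(3·4)=3.464, F √(4·5)=4.472, G √(3·4)=3.464.
Each quota rounded against its threshold gives A 3, B 5, C 4, D 4, E 3, F 4, G 4 (total 27).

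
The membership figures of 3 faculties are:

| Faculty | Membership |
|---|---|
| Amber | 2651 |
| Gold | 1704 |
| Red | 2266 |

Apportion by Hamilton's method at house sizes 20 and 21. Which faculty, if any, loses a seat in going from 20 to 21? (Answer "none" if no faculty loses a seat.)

none

At 20 seats: Amber 8, Gold 5, Red 7.
At 21 seats: Amber 9, Gold 5, Red 7.
No faculty's allocation decreased.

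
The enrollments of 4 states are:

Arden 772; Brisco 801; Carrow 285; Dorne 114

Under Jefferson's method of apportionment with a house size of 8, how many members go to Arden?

3

Standard divisor 1972/8 ≈ 246.5; standard quotas: Arden 3.132, Brisco 3.249, Carrow 1.156, Dorne 0.462.
Rounding down gives 3, 3, 1, 0 = 7 seats, so the divisor must be adjusted.
With modified divisor 197: modified quotas Arden 3.919, Brisco 4.066, Carrow 1.447, Dorne 0.579.
Rounding down: Arden 3, Brisco 4, Carrow 1, Dorne 0 (total 8).
Arden receives 3.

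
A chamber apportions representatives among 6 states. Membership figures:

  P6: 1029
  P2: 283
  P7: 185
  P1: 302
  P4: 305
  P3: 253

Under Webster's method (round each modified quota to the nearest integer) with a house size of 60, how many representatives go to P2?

Standard divisor 2357/60 ≈ 39.283; standard quotas: P6 26.194, P2 7.204, P7 4.709, P1 7.688, P4 7.764, P3 6.440.
Rounding to the nearest integer gives P6 26, P2 7, P7 5, P1 8, P4 8, P3 6 — total 60, matching the house size, so no adjustment is needed.
P2 receives 7.

7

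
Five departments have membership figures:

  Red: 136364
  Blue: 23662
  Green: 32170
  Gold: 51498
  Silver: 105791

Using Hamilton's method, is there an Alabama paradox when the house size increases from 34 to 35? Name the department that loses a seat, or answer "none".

Blue

At 34 seats: Red 13, Blue 3, Green 3, Gold 5, Silver 10.
At 35 seats: Red 14, Blue 2, Green 3, Gold 5, Silver 11.
Blue drops from 3 to 2.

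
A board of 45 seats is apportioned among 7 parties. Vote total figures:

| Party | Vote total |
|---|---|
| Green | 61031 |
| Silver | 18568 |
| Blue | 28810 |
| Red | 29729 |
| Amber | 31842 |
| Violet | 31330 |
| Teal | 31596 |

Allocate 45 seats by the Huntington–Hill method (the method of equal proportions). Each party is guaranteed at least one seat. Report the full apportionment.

Green: 12, Silver: 4, Blue: 5, Red: 6, Amber: 6, Violet: 6, Teal: 6

With divisor 5286: modified quotas Green 11.546, Silver 3.513, Blue 5.450, Red 5.624, Amber 6.024, Violet 5.927, Teal 5.977.
Geometric-mean thresholds: Green √(11·12)=11.489, Silver √(3·4)=3.464, Blue √(5·6)=5.477, Red √(5·6)=5.477, Amber √(6·7)=6.481, Violet √(5·6)=5.477, Teal √(5·6)=5.477.
Each quota rounded against its threshold gives Green 12, Silver 4, Blue 5, Red 6, Amber 6, Violet 6, Teal 6 (total 45).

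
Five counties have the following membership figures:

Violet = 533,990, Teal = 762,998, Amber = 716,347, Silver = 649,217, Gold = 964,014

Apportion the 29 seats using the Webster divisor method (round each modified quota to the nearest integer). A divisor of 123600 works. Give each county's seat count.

With modified divisor 123600: modified quotas Violet 4.320, Teal 6.173, Amber 5.796, Silver 5.253, Gold 7.799.
Rounding to the nearest integer: Violet 4, Teal 6, Amber 6, Silver 5, Gold 8 (total 29).

Violet 4; Teal 6; Amber 6; Silver 5; Gold 8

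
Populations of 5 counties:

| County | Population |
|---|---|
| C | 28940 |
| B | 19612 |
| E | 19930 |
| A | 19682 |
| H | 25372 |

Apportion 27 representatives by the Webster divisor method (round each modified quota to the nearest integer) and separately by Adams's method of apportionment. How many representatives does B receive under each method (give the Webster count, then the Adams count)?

4 and 5

Webster: C 7, B 4, E 5, A 5, H 6.
Adams: C 6, B 5, E 5, A 5, H 6.
B gets 4 under Webster and 5 under Adams.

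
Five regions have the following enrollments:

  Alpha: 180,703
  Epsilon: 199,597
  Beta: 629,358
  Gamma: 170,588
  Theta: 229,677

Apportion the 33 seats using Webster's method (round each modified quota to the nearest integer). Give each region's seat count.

Alpha 4, Epsilon 5, Beta 15, Gamma 4, Theta 5

Standard divisor 1409923/33 ≈ 42724.939; standard quotas: Alpha 4.229, Epsilon 4.672, Beta 14.730, Gamma 3.993, Theta 5.376.
Rounding to the nearest integer gives Alpha 4, Epsilon 5, Beta 15, Gamma 4, Theta 5 — total 33, matching the house size, so no adjustment is needed.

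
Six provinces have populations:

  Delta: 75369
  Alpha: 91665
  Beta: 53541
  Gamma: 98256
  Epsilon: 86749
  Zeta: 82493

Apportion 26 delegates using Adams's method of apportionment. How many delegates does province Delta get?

Standard divisor 488073/26 ≈ 18772.038; standard quotas: Delta 4.015, Alpha 4.883, Beta 2.852, Gamma 5.234, Epsilon 4.621, Zeta 4.394.
Rounding up gives 5, 5, 3, 6, 5, 5 = 29 seats, so the divisor must be adjusted.
With modified divisor 21200: modified quotas Delta 3.555, Alpha 4.324, Beta 2.526, Gamma 4.635, Epsilon 4.092, Zeta 3.891.
Rounding up: Delta 4, Alpha 5, Beta 3, Gamma 5, Epsilon 5, Zeta 4 (total 26).
Delta receives 4.

4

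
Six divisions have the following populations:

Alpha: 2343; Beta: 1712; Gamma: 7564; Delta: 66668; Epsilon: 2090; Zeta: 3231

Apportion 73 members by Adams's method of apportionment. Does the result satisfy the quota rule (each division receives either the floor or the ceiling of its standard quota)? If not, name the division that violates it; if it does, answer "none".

Standard quotas: Alpha 2.046, Beta 1.495, Gamma 6.604, Delta 58.209, Epsilon 1.825, Zeta 2.821.
Adams allocation: Alpha 2, Beta 2, Gamma 7, Delta 57, Epsilon 2, Zeta 3.
Delta has quota 58.209 (lower 58, upper 59) but receives 57 — outside the quota interval.

Delta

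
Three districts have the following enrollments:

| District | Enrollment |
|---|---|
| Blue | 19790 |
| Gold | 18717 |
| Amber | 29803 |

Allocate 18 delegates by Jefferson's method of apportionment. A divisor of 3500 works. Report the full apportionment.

With modified divisor 3500: modified quotas Blue 5.654, Gold 5.348, Amber 8.515.
Rounding down: Blue 5, Gold 5, Amber 8 (total 18).

Blue 5, Gold 5, Amber 8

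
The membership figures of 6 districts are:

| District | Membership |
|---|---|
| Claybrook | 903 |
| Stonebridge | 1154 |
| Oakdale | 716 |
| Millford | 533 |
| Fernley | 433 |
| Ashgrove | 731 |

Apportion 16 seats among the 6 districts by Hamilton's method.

Claybrook: 3; Stonebridge: 4; Oakdale: 3; Millford: 2; Fernley: 1; Ashgrove: 3

The standard divisor is 4470/16 ≈ 279.375.
Standard quotas: Claybrook 3.232, Stonebridge 4.131, Oakdale 2.563, Millford 1.908, Fernley 1.550, Ashgrove 2.617.
Lower quotas: Claybrook 3, Stonebridge 4, Oakdale 2, Millford 1, Fernley 1, Ashgrove 2 (sum 13, leaving 3 seats).
Remainders in descending order: Millford 0.908, Ashgrove 0.617, Oakdale 0.563, Fernley 0.550, Claybrook 0.232, Stonebridge 0.131.
The surplus seats go to Millford, Ashgrove, Oakdale.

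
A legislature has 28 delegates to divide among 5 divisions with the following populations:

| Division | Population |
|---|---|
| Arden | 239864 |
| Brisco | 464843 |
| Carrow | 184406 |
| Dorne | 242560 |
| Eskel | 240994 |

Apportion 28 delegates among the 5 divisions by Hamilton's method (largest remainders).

Standard divisor: 1372667 ÷ 28 ≈ 49023.821.
Standard quotas: Arden 4.8928, Brisco 9.4820, Carrow 3.7616, Dorne 4.9478, Eskel 4.9159.
Lower quotas: Arden 4, Brisco 9, Carrow 3, Dorne 4, Eskel 4 (sum 24, leaving 4 seats).
Remainders in descending order: Dorne 0.9478, Eskel 0.9159, Arden 0.8928, Carrow 0.7616, Brisco 0.4820.
Largest remainders: Dorne, Eskel, Arden, Carrow receive the extra seats.

Arden=5; Brisco=9; Carrow=4; Dorne=5; Eskel=5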